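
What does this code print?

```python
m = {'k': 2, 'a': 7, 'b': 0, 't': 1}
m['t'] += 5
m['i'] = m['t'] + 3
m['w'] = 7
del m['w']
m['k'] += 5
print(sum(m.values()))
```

29

m['t'] = 1+5 = 6 → {'k': 2, 'a': 7, 'b': 0, 't': 6}
m['i'] = m['t']+3 = 9 → {'k': 2, 'a': 7, 'b': 0, 't': 6, 'i': 9}
m['w'] = 7 → {'k': 2, 'a': 7, 'b': 0, 't': 6, 'i': 9, 'w': 7}
del 'w' → {'k': 2, 'a': 7, 'b': 0, 't': 6, 'i': 9}
m['k'] = 2+5 = 7 → {'k': 7, 'a': 7, 'b': 0, 't': 6, 'i': 9}
sum of values = 29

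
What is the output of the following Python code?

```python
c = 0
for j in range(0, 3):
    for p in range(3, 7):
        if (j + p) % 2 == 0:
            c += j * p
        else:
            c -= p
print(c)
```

j=0,p=3: odd sum, c = 0-3 = -3
j=0,p=4: even sum, c = (-3)+0 = -3
j=0,p=5: odd sum, c = (-3)-5 = -8
j=0,p=6: even sum, c = (-8)+0 = -8
j=1,p=3: even sum, c = (-8)+3 = -5
j=1,p=4: odd sum, c = (-5)-4 = -9
j=1,p=5: even sum, c = (-9)+5 = -4
j=1,p=6: odd sum, c = (-4)-6 = -10
j=2,p=3: odd sum, c = (-10)-3 = -13
j=2,p=4: even sum, c = (-13)+8 = -5
j=2,p=5: odd sum, c = (-5)-5 = -10
j=2,p=6: even sum, c = (-10)+12 = 2

2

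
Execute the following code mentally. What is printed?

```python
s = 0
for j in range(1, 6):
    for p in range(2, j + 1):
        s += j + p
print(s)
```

j=2,p=2: s = 0+4 = 4
j=3,p=2: s = 4+5 = 9
j=3,p=3: s = 9+6 = 15
j=4,p=2: s = 15+6 = 21
j=4,p=3: s = 21+7 = 28
j=4,p=4: s = 28+8 = 36
j=5,p=2: s = 36+7 = 43
j=5,p=3: s = 43+8 = 51
j=5,p=4: s = 51+9 = 60
j=5,p=5: s = 60+10 = 70

70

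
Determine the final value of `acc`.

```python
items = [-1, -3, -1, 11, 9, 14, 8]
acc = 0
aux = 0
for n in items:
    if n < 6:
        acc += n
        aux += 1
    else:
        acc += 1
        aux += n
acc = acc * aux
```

n=-1: <6, acc = 0+(-1) = -1; aux=1
n=-3: <6, acc = (-1)+(-3) = -4; aux=2
n=-1: <6, acc = (-4)+(-1) = -5; aux=3
n=11: not <6, acc = (-5)+1 = -4; aux=14
n=9: not <6, acc = (-4)+1 = -3; aux=23
n=14: not <6, acc = (-3)+1 = -2; aux=37
n=8: not <6, acc = (-2)+1 = -1; aux=45
acc*aux = (-1)*45 = -45

-45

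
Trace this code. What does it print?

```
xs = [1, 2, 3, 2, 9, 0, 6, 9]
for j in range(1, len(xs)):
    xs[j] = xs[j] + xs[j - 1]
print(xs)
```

[1, 3, 6, 8, 17, 17, 23, 32]

j=1: xs[1] = 2+1 = 3 → [1, 3, 3, 2, 9, 0, 6, 9]
j=2: xs[2] = 3+3 = 6 → [1, 3, 6, 2, 9, 0, 6, 9]
j=3: xs[3] = 2+6 = 8 → [1, 3, 6, 8, 9, 0, 6, 9]
j=4: xs[4] = 9+8 = 17 → [1, 3, 6, 8, 17, 0, 6, 9]
j=5: xs[5] = 0+17 = 17 → [1, 3, 6, 8, 17, 17, 6, 9]
j=6: xs[6] = 6+17 = 23 → [1, 3, 6, 8, 17, 17, 23, 9]
j=7: xs[7] = 9+23 = 32 → [1, 3, 6, 8, 17, 17, 23, 32]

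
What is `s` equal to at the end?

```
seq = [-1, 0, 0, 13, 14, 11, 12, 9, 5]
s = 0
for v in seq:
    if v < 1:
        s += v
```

-1

v=-1: <1, s = 0+(-1) = -1
v=0: <1, s = (-1)+0 = -1
v=0: <1, s = (-1)+0 = -1
v=13: not <1
v=14: not <1
v=11: not <1
v=12: not <1
v=9: not <1
v=5: not <1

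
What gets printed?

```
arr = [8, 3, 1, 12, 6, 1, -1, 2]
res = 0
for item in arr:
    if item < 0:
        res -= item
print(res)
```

1

item=8: not <0
item=3: not <0
item=1: not <0
item=12: not <0
item=6: not <0
item=1: not <0
item=-1: <0, res = 0-(-1) = 1
item=2: not <0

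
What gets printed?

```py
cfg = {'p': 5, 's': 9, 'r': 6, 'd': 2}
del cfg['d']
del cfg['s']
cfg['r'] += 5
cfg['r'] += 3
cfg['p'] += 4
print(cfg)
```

del 'd' → {'p': 5, 's': 9, 'r': 6}
del 's' → {'p': 5, 'r': 6}
cfg['r'] = 6+5 = 11 → {'p': 5, 'r': 11}
cfg['r'] = 11+3 = 14 → {'p': 5, 'r': 14}
cfg['p'] = 5+4 = 9 → {'p': 9, 'r': 14}

{'p': 9, 'r': 14}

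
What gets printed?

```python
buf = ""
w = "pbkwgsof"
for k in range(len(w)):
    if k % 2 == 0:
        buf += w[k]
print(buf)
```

pkgo

k=0: add 'p' → 'p'
k=1: skip
k=2: add 'k' → 'pk'
k=3: skip
k=4: add 'g' → 'pkg'
k=5: skip
k=6: add 'o' → 'pkgo'
k=7: skip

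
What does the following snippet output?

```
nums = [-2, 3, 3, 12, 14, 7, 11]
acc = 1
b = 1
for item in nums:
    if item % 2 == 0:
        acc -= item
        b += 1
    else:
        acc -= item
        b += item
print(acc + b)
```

-19

item=-2: even, acc = 1-(-2) = 3; b=2
item=3: not even, acc = 3-3 = 0; b=5
item=3: not even, acc = 0-3 = -3; b=8
item=12: even, acc = (-3)-12 = -15; b=9
item=14: even, acc = (-15)-14 = -29; b=10
item=7: not even, acc = (-29)-7 = -36; b=17
item=11: not even, acc = (-36)-11 = -47; b=28
acc+b = (-47)+28 = -19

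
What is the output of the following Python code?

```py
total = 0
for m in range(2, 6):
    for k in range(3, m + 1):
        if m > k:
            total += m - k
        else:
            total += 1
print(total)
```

7

m=3,k=3: not 3>3, total = 0+1 = 1
m=4,k=3: 4>3, total = 1+1 = 2
m=4,k=4: not 4>4, total = 2+1 = 3
m=5,k=3: 5>3, total = 3+2 = 5
m=5,k=4: 5>4, total = 5+1 = 6
m=5,k=5: not 5>5, total = 6+1 = 7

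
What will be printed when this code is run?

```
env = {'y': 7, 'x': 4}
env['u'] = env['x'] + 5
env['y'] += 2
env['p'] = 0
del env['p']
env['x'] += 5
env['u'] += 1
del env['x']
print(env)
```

env['u'] = env['x']+5 = 9 → {'y': 7, 'x': 4, 'u': 9}
env['y'] = 7+2 = 9 → {'y': 9, 'x': 4, 'u': 9}
env['p'] = 0 → {'y': 9, 'x': 4, 'u': 9, 'p': 0}
del 'p' → {'y': 9, 'x': 4, 'u': 9}
env['x'] = 4+5 = 9 → {'y': 9, 'x': 9, 'u': 9}
env['u'] = 9+1 = 10 → {'y': 9, 'x': 9, 'u': 10}
del 'x' → {'y': 9, 'u': 10}

{'y': 9, 'u': 10}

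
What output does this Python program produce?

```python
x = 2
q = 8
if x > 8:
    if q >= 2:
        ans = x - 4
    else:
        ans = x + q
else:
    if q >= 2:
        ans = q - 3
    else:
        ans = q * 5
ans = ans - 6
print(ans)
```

x=2, q=8
x > 8 is False; q >= 2 is True
→ ans = q - 3 = 5
ans = 5-6 = -1

-1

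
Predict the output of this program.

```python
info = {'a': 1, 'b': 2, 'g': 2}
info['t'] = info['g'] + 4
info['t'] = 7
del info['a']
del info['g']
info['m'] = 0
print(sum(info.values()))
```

9

info['t'] = info['g']+4 = 6 → {'a': 1, 'b': 2, 'g': 2, 't': 6}
info['t'] = 7 → {'a': 1, 'b': 2, 'g': 2, 't': 7}
del 'a' → {'b': 2, 'g': 2, 't': 7}
del 'g' → {'b': 2, 't': 7}
info['m'] = 0 → {'b': 2, 't': 7, 'm': 0}
sum of values = 9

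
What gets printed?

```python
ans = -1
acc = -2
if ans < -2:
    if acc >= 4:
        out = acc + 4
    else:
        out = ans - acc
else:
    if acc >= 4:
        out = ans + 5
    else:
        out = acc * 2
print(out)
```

ans=-1, acc=-2
ans < -2 is False; acc >= 4 is False
→ out = acc * 2 = -4

-4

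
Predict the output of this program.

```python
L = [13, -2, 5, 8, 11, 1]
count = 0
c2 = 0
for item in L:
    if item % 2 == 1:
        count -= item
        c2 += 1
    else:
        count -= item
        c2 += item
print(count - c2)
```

-46

item=13: odd, count = 0-13 = -13; c2=1
item=-2: not odd, count = (-13)-(-2) = -11; c2=-1
item=5: odd, count = (-11)-5 = -16; c2=0
item=8: not odd, count = (-16)-8 = -24; c2=8
item=11: odd, count = (-24)-11 = -35; c2=9
item=1: odd, count = (-35)-1 = -36; c2=10
count-c2 = (-36)-10 = -46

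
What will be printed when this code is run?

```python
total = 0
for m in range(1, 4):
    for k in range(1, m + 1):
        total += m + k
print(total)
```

24

m=1,k=1: total = 0+2 = 2
m=2,k=1: total = 2+3 = 5
m=2,k=2: total = 5+4 = 9
m=3,k=1: total = 9+4 = 13
m=3,k=2: total = 13+5 = 18
m=3,k=3: total = 18+6 = 24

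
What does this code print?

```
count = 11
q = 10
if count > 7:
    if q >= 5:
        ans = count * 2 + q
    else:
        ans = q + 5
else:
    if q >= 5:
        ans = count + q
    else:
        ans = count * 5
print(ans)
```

32

count=11, q=10
count > 7 is True; q >= 5 is True
→ ans = count * 2 + q = 32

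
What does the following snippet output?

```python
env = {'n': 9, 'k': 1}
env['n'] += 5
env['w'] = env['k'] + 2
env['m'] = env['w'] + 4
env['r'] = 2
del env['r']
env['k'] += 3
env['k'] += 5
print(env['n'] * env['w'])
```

env['n'] = 9+5 = 14 → {'n': 14, 'k': 1}
env['w'] = env['k']+2 = 3 → {'n': 14, 'k': 1, 'w': 3}
env['m'] = env['w']+4 = 7 → {'n': 14, 'k': 1, 'w': 3, 'm': 7}
env['r'] = 2 → {'n': 14, 'k': 1, 'w': 3, 'm': 7, 'r': 2}
del 'r' → {'n': 14, 'k': 1, 'w': 3, 'm': 7}
env['k'] = 1+3 = 4 → {'n': 14, 'k': 4, 'w': 3, 'm': 7}
env['k'] = 4+5 = 9 → {'n': 14, 'k': 9, 'w': 3, 'm': 7}
env['n']*env['w'] = 14*3 = 42

42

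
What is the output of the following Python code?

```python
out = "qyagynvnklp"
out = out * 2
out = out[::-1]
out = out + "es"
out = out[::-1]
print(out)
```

seqyagynvnklpqyagynvnklp

repeat ×2 → 'qyagynvnklpqyagynvnklp'
reverse → 'plknvnygayqplknvnygayq'
+ 'es' → 'plknvnygayqplknvnygayqes'
reverse → 'seqyagynvnklpqyagynvnklp'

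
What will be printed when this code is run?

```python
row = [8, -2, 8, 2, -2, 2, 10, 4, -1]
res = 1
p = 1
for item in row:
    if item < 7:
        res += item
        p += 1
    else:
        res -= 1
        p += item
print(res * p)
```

item=8: not <7, res = 1-1 = 0; p=9
item=-2: <7, res = 0+(-2) = -2; p=10
item=8: not <7, res = (-2)-1 = -3; p=18
item=2: <7, res = (-3)+2 = -1; p=19
item=-2: <7, res = (-1)+(-2) = -3; p=20
item=2: <7, res = (-3)+2 = -1; p=21
item=10: not <7, res = (-1)-1 = -2; p=31
item=4: <7, res = (-2)+4 = 2; p=32
item=-1: <7, res = 2+(-1) = 1; p=33
res*p = 1*33 = 33

33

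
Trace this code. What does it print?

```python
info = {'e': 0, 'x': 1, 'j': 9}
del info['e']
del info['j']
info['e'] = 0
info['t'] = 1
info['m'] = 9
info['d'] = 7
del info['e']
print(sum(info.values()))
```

del 'e' → {'x': 1, 'j': 9}
del 'j' → {'x': 1}
info['e'] = 0 → {'x': 1, 'e': 0}
info['t'] = 1 → {'x': 1, 'e': 0, 't': 1}
info['m'] = 9 → {'x': 1, 'e': 0, 't': 1, 'm': 9}
info['d'] = 7 → {'x': 1, 'e': 0, 't': 1, 'm': 9, 'd': 7}
del 'e' → {'x': 1, 't': 1, 'm': 9, 'd': 7}
sum of values = 18

18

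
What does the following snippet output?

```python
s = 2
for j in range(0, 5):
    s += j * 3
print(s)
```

32

j=0: s = 2+0*3 = 2
j=1: s = 2+1*3 = 5
j=2: s = 5+2*3 = 11
j=3: s = 11+3*3 = 20
j=4: s = 20+4*3 = 32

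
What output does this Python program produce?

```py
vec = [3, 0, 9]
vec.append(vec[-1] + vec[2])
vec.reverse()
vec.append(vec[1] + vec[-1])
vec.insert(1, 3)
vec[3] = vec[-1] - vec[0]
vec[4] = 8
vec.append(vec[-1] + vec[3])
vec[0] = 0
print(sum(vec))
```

32

append vec[-1]+vec[2] = 9+9 = 18 → [3, 0, 9, 18]
reverse → [18, 9, 0, 3]
append vec[1]+vec[-1] = 9+3 = 12 → [18, 9, 0, 3, 12]
insert 3 at 1 → [18, 3, 9, 0, 3, 12]
vec[3] = vec[-1]-vec[0] = 12-18 = -6 → [18, 3, 9, -6, 3, 12]
vec[4] = 8 → [18, 3, 9, -6, 8, 12]
append vec[-1]+vec[3] = 12+(-6) = 6 → [18, 3, 9, -6, 8, 12, 6]
vec[0] = 0 → [0, 3, 9, -6, 8, 12, 6]
sum = 32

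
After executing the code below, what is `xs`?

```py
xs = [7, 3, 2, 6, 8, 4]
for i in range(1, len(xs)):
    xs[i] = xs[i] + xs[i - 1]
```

[7, 10, 12, 18, 26, 30]

i=1: xs[1] = 3+7 = 10 → [7, 10, 2, 6, 8, 4]
i=2: xs[2] = 2+10 = 12 → [7, 10, 12, 6, 8, 4]
i=3: xs[3] = 6+12 = 18 → [7, 10, 12, 18, 8, 4]
i=4: xs[4] = 8+18 = 26 → [7, 10, 12, 18, 26, 4]
i=5: xs[5] = 4+26 = 30 → [7, 10, 12, 18, 26, 30]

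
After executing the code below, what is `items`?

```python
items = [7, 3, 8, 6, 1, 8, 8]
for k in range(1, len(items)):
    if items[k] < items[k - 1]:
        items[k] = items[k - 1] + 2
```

k=1: 3<7, items[1] = 7+2 = 9 → [7, 9, 8, 6, 1, 8, 8]
k=2: 8<9, items[2] = 9+2 = 11 → [7, 9, 11, 6, 1, 8, 8]
k=3: 6<11, items[3] = 11+2 = 13 → [7, 9, 11, 13, 1, 8, 8]
k=4: 1<13, items[4] = 13+2 = 15 → [7, 9, 11, 13, 15, 8, 8]
k=5: 8<15, items[5] = 15+2 = 17 → [7, 9, 11, 13, 15, 17, 8]
k=6: 8<17, items[6] = 17+2 = 19 → [7, 9, 11, 13, 15, 17, 19]

[7, 9, 11, 13, 15, 17, 19]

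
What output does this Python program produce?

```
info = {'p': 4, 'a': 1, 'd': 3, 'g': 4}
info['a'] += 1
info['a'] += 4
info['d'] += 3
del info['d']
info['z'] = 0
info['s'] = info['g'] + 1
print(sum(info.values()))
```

19

info['a'] = 1+1 = 2 → {'p': 4, 'a': 2, 'd': 3, 'g': 4}
info['a'] = 2+4 = 6 → {'p': 4, 'a': 6, 'd': 3, 'g': 4}
info['d'] = 3+3 = 6 → {'p': 4, 'a': 6, 'd': 6, 'g': 4}
del 'd' → {'p': 4, 'a': 6, 'g': 4}
info['z'] = 0 → {'p': 4, 'a': 6, 'g': 4, 'z': 0}
info['s'] = info['g']+1 = 5 → {'p': 4, 'a': 6, 'g': 4, 'z': 0, 's': 5}
sum of values = 19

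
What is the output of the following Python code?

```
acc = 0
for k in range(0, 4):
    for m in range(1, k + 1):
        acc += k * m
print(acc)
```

k=1,m=1: acc = 0+1 = 1
k=2,m=1: acc = 1+2 = 3
k=2,m=2: acc = 3+4 = 7
k=3,m=1: acc = 7+3 = 10
k=3,m=2: acc = 10+6 = 16
k=3,m=3: acc = 16+9 = 25

25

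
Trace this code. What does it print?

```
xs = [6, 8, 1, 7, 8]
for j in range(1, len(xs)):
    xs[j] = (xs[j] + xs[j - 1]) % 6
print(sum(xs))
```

15

j=1: xs[1] = (8+6)%6 = 2 → [6, 2, 1, 7, 8]
j=2: xs[2] = (1+2)%6 = 3 → [6, 2, 3, 7, 8]
j=3: xs[3] = (7+3)%6 = 4 → [6, 2, 3, 4, 8]
j=4: xs[4] = (8+4)%6 = 0 → [6, 2, 3, 4, 0]
sum = 15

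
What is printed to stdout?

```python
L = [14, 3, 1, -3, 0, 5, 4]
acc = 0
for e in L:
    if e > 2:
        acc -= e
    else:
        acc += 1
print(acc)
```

-23

e=14: >2, acc = 0-14 = -14
e=3: >2, acc = (-14)-3 = -17
e=1: not >2, acc = (-17)+1 = -16
e=-3: not >2, acc = (-16)+1 = -15
e=0: not >2, acc = (-15)+1 = -14
e=5: >2, acc = (-14)-5 = -19
e=4: >2, acc = (-19)-4 = -23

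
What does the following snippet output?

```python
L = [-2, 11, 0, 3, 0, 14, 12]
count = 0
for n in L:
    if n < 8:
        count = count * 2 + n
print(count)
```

n=-2: <8, count = 0*2+(-2) = -2
n=11: not <8
n=0: <8, count = (-2)*2+0 = -4
n=3: <8, count = (-4)*2+3 = -5
n=0: <8, count = (-5)*2+0 = -10
n=14: not <8
n=12: not <8

-10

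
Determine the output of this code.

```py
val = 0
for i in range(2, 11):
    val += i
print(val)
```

i=2: val = 0+2 = 2
i=3: val = 2+3 = 5
i=4: val = 5+4 = 9
i=5: val = 9+5 = 14
i=6: val = 14+6 = 20
i=7: val = 20+7 = 27
i=8: val = 27+8 = 35
i=9: val = 35+9 = 44
i=10: val = 44+10 = 54

54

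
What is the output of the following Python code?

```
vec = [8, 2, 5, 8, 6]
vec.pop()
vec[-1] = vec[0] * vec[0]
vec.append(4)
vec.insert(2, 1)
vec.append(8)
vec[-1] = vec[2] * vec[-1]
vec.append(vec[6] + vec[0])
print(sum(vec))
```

108

pop() removes 6 → [8, 2, 5, 8]
vec[-1] = vec[0]*vec[0] = 8*8 = 64 → [8, 2, 5, 64]
append 4 → [8, 2, 5, 64, 4]
insert 1 at 2 → [8, 2, 1, 5, 64, 4]
append 8 → [8, 2, 1, 5, 64, 4, 8]
vec[-1] = vec[2]*vec[-1] = 1*8 = 8 → [8, 2, 1, 5, 64, 4, 8]
append vec[6]+vec[0] = 8+8 = 16 → [8, 2, 1, 5, 64, 4, 8, 16]
sum = 108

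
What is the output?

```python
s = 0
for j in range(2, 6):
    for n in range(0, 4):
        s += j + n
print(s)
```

80

j=2,n=0: s = 0+2 = 2
j=2,n=1: s = 2+3 = 5
j=2,n=2: s = 5+4 = 9
j=2,n=3: s = 9+5 = 14
j=3,n=0: s = 14+3 = 17
j=3,n=1: s = 17+4 = 21
j=3,n=2: s = 21+5 = 26
j=3,n=3: s = 26+6 = 32
j=4,n=0: s = 32+4 = 36
j=4,n=1: s = 36+5 = 41
j=4,n=2: s = 41+6 = 47
j=4,n=3: s = 47+7 = 54
j=5,n=0: s = 54+5 = 59
j=5,n=1: s = 59+6 = 65
j=5,n=2: s = 65+7 = 72
j=5,n=3: s = 72+8 = 80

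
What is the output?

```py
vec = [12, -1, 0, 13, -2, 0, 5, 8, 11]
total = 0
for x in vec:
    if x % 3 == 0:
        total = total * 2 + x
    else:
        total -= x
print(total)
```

6

x=12: %3==0, total = 0*2+12 = 12
x=-1: not %3==0, total = 12-(-1) = 13
x=0: %3==0, total = 13*2+0 = 26
x=13: not %3==0, total = 26-13 = 13
x=-2: not %3==0, total = 13-(-2) = 15
x=0: %3==0, total = 15*2+0 = 30
x=5: not %3==0, total = 30-5 = 25
x=8: not %3==0, total = 25-8 = 17
x=11: not %3==0, total = 17-11 = 6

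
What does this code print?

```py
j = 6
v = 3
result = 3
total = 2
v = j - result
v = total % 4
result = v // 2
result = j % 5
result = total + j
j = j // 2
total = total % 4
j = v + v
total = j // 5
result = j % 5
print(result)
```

v = 6-3 = 3
v = 2%4 = 2
result = 2//2 = 1
result = 6%5 = 1
result = 2+6 = 8
j = 6//2 = 3
total = 2%4 = 2
j = 2+2 = 4
total = 4//5 = 0
result = 4%5 = 4

4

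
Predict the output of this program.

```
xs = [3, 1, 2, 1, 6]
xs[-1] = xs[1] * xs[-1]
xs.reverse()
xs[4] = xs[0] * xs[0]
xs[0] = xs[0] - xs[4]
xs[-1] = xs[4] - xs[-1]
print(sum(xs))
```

xs[-1] = xs[1]*xs[-1] = 1*6 = 6 → [3, 1, 2, 1, 6]
reverse → [6, 1, 2, 1, 3]
xs[4] = xs[0]*xs[0] = 6*6 = 36 → [6, 1, 2, 1, 36]
xs[0] = xs[0]-xs[4] = 6-36 = -30 → [-30, 1, 2, 1, 36]
xs[-1] = xs[4]-xs[-1] = 36-36 = 0 → [-30, 1, 2, 1, 0]
sum = -26

-26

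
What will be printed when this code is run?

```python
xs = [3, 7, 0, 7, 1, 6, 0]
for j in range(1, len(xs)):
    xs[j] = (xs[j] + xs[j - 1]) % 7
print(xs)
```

j=1: xs[1] = (7+3)%7 = 3 → [3, 3, 0, 7, 1, 6, 0]
j=2: xs[2] = (0+3)%7 = 3 → [3, 3, 3, 7, 1, 6, 0]
j=3: xs[3] = (7+3)%7 = 3 → [3, 3, 3, 3, 1, 6, 0]
j=4: xs[4] = (1+3)%7 = 4 → [3, 3, 3, 3, 4, 6, 0]
j=5: xs[5] = (6+4)%7 = 3 → [3, 3, 3, 3, 4, 3, 0]
j=6: xs[6] = (0+3)%7 = 3 → [3, 3, 3, 3, 4, 3, 3]

[3, 3, 3, 3, 4, 3, 3]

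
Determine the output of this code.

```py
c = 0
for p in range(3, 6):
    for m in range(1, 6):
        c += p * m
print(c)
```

p=3,m=1: c = 0+3 = 3
p=3,m=2: c = 3+6 = 9
p=3,m=3: c = 9+9 = 18
p=3,m=4: c = 18+12 = 30
p=3,m=5: c = 30+15 = 45
p=4,m=1: c = 45+4 = 49
p=4,m=2: c = 49+8 = 57
p=4,m=3: c = 57+12 = 69
p=4,m=4: c = 69+16 = 85
p=4,m=5: c = 85+20 = 105
p=5,m=1: c = 105+5 = 110
p=5,m=2: c = 110+10 = 120
p=5,m=3: c = 120+15 = 135
p=5,m=4: c = 135+20 = 155
p=5,m=5: c = 155+25 = 180

180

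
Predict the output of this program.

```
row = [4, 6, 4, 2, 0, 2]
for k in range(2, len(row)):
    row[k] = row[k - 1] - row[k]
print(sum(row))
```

k=2: row[2] = 6-4 = 2 → [4, 6, 2, 2, 0, 2]
k=3: row[3] = 2-2 = 0 → [4, 6, 2, 0, 0, 2]
k=4: row[4] = 0-0 = 0 → [4, 6, 2, 0, 0, 2]
k=5: row[5] = 0-2 = -2 → [4, 6, 2, 0, 0, -2]
sum = 10

10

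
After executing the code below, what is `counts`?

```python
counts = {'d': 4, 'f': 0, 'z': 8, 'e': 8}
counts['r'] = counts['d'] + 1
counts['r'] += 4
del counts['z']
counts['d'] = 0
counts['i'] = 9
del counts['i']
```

{'d': 0, 'f': 0, 'e': 8, 'r': 9}

counts['r'] = counts['d']+1 = 5 → {'d': 4, 'f': 0, 'z': 8, 'e': 8, 'r': 5}
counts['r'] = 5+4 = 9 → {'d': 4, 'f': 0, 'z': 8, 'e': 8, 'r': 9}
del 'z' → {'d': 4, 'f': 0, 'e': 8, 'r': 9}
counts['d'] = 0 → {'d': 0, 'f': 0, 'e': 8, 'r': 9}
counts['i'] = 9 → {'d': 0, 'f': 0, 'e': 8, 'r': 9, 'i': 9}
del 'i' → {'d': 0, 'f': 0, 'e': 8, 'r': 9}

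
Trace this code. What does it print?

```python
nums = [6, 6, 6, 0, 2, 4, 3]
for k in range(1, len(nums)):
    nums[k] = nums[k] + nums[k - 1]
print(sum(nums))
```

125

k=1: nums[1] = 6+6 = 12 → [6, 12, 6, 0, 2, 4, 3]
k=2: nums[2] = 6+12 = 18 → [6, 12, 18, 0, 2, 4, 3]
k=3: nums[3] = 0+18 = 18 → [6, 12, 18, 18, 2, 4, 3]
k=4: nums[4] = 2+18 = 20 → [6, 12, 18, 18, 20, 4, 3]
k=5: nums[5] = 4+20 = 24 → [6, 12, 18, 18, 20, 24, 3]
k=6: nums[6] = 3+24 = 27 → [6, 12, 18, 18, 20, 24, 27]
sum = 125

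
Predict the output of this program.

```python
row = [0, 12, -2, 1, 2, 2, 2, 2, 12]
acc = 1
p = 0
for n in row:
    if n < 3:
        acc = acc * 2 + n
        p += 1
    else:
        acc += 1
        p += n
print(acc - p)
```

144

n=0: <3, acc = 1*2+0 = 2; p=1
n=12: not <3, acc = 2+1 = 3; p=13
n=-2: <3, acc = 3*2+(-2) = 4; p=14
n=1: <3, acc = 4*2+1 = 9; p=15
n=2: <3, acc = 9*2+2 = 20; p=16
n=2: <3, acc = 20*2+2 = 42; p=17
n=2: <3, acc = 42*2+2 = 86; p=18
n=2: <3, acc = 86*2+2 = 174; p=19
n=12: not <3, acc = 174+1 = 175; p=31
acc-p = 175-31 = 144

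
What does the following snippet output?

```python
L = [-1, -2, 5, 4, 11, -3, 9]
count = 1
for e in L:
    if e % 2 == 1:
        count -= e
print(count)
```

e=-1: odd, count = 1-(-1) = 2
e=-2: not odd
e=5: odd, count = 2-5 = -3
e=4: not odd
e=11: odd, count = (-3)-11 = -14
e=-3: odd, count = (-14)-(-3) = -11
e=9: odd, count = (-11)-9 = -20

-20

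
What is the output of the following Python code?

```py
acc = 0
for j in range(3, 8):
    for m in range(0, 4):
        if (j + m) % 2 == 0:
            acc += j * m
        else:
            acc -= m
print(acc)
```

j=3,m=0: odd sum, acc = 0-0 = 0
j=3,m=1: even sum, acc = 0+3 = 3
j=3,m=2: odd sum, acc = 3-2 = 1
j=3,m=3: even sum, acc = 1+9 = 10
j=4,m=0: even sum, acc = 10+0 = 10
j=4,m=1: odd sum, acc = 10-1 = 9
j=4,m=2: even sum, acc = 9+8 = 17
j=4,m=3: odd sum, acc = 17-3 = 14
j=5,m=0: odd sum, acc = 14-0 = 14
j=5,m=1: even sum, acc = 14+5 = 19
j=5,m=2: odd sum, acc = 19-2 = 17
j=5,m=3: even sum, acc = 17+15 = 32
j=6,m=0: even sum, acc = 32+0 = 32
j=6,m=1: odd sum, acc = 32-1 = 31
j=6,m=2: even sum, acc = 31+12 = 43
j=6,m=3: odd sum, acc = 43-3 = 40
j=7,m=0: odd sum, acc = 40-0 = 40
j=7,m=1: even sum, acc = 40+7 = 47
j=7,m=2: odd sum, acc = 47-2 = 45
j=7,m=3: even sum, acc = 45+21 = 66

66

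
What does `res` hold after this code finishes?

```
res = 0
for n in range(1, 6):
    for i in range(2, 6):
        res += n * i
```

n=1,i=2: res = 0+2 = 2
n=1,i=3: res = 2+3 = 5
n=1,i=4: res = 5+4 = 9
n=1,i=5: res = 9+5 = 14
n=2,i=2: res = 14+4 = 18
n=2,i=3: res = 18+6 = 24
n=2,i=4: res = 24+8 = 32
n=2,i=5: res = 32+10 = 42
n=3,i=2: res = 42+6 = 48
n=3,i=3: res = 48+9 = 57
n=3,i=4: res = 57+12 = 69
n=3,i=5: res = 69+15 = 84
n=4,i=2: res = 84+8 = 92
n=4,i=3: res = 92+12 = 104
n=4,i=4: res = 104+16 = 120
n=4,i=5: res = 120+20 = 140
n=5,i=2: res = 140+10 = 150
n=5,i=3: res = 150+15 = 165
n=5,i=4: res = 165+20 = 185
n=5,i=5: res = 185+25 = 210

210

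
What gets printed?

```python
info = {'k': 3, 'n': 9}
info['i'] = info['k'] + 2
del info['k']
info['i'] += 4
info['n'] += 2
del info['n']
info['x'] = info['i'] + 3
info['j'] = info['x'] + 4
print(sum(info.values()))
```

info['i'] = info['k']+2 = 5 → {'k': 3, 'n': 9, 'i': 5}
del 'k' → {'n': 9, 'i': 5}
info['i'] = 5+4 = 9 → {'n': 9, 'i': 9}
info['n'] = 9+2 = 11 → {'n': 11, 'i': 9}
del 'n' → {'i': 9}
info['x'] = info['i']+3 = 12 → {'i': 9, 'x': 12}
info['j'] = info['x']+4 = 16 → {'i': 9, 'x': 12, 'j': 16}
sum of values = 37

37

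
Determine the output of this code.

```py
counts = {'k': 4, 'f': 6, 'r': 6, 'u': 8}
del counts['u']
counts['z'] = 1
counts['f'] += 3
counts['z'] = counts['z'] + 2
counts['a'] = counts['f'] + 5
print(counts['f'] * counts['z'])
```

del 'u' → {'k': 4, 'f': 6, 'r': 6}
counts['z'] = 1 → {'k': 4, 'f': 6, 'r': 6, 'z': 1}
counts['f'] = 6+3 = 9 → {'k': 4, 'f': 9, 'r': 6, 'z': 1}
counts['z'] = counts['z']+2 = 3 → {'k': 4, 'f': 9, 'r': 6, 'z': 3}
counts['a'] = counts['f']+5 = 14 → {'k': 4, 'f': 9, 'r': 6, 'z': 3, 'a': 14}
counts['f']*counts['z'] = 9*3 = 27

27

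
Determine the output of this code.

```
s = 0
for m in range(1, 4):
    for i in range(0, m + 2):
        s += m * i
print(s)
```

45

m=1,i=0: s = 0+0 = 0
m=1,i=1: s = 0+1 = 1
m=1,i=2: s = 1+2 = 3
m=2,i=0: s = 3+0 = 3
m=2,i=1: s = 3+2 = 5
m=2,i=2: s = 5+4 = 9
m=2,i=3: s = 9+6 = 15
m=3,i=0: s = 15+0 = 15
m=3,i=1: s = 15+3 = 18
m=3,i=2: s = 18+6 = 24
m=3,i=3: s = 24+9 = 33
m=3,i=4: s = 33+12 = 45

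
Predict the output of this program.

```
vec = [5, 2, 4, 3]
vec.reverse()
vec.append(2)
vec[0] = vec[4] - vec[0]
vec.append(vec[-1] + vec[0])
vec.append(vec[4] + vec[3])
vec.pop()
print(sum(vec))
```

reverse → [3, 4, 2, 5]
append 2 → [3, 4, 2, 5, 2]
vec[0] = vec[4]-vec[0] = 2-3 = -1 → [-1, 4, 2, 5, 2]
append vec[-1]+vec[0] = 2+(-1) = 1 → [-1, 4, 2, 5, 2, 1]
append vec[4]+vec[3] = 2+5 = 7 → [-1, 4, 2, 5, 2, 1, 7]
pop() removes 7 → [-1, 4, 2, 5, 2, 1]
sum = 13

13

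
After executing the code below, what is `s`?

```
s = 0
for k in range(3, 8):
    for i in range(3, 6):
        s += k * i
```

300

k=3,i=3: s = 0+9 = 9
k=3,i=4: s = 9+12 = 21
k=3,i=5: s = 21+15 = 36
k=4,i=3: s = 36+12 = 48
k=4,i=4: s = 48+16 = 64
k=4,i=5: s = 64+20 = 84
k=5,i=3: s = 84+15 = 99
k=5,i=4: s = 99+20 = 119
k=5,i=5: s = 119+25 = 144
k=6,i=3: s = 144+18 = 162
k=6,i=4: s = 162+24 = 186
k=6,i=5: s = 186+30 = 216
k=7,i=3: s = 216+21 = 237
k=7,i=4: s = 237+28 = 265
k=7,i=5: s = 265+35 = 300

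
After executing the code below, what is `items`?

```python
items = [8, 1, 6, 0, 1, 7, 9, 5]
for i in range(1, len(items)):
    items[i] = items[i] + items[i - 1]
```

[8, 9, 15, 15, 16, 23, 32, 37]

i=1: items[1] = 1+8 = 9 → [8, 9, 6, 0, 1, 7, 9, 5]
i=2: items[2] = 6+9 = 15 → [8, 9, 15, 0, 1, 7, 9, 5]
i=3: items[3] = 0+15 = 15 → [8, 9, 15, 15, 1, 7, 9, 5]
i=4: items[4] = 1+15 = 16 → [8, 9, 15, 15, 16, 7, 9, 5]
i=5: items[5] = 7+16 = 23 → [8, 9, 15, 15, 16, 23, 9, 5]
i=6: items[6] = 9+23 = 32 → [8, 9, 15, 15, 16, 23, 32, 5]
i=7: items[7] = 5+32 = 37 → [8, 9, 15, 15, 16, 23, 32, 37]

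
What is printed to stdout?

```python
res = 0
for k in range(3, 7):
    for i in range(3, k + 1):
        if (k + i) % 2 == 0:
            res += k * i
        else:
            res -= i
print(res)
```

110

k=3,i=3: even sum, res = 0+9 = 9
k=4,i=3: odd sum, res = 9-3 = 6
k=4,i=4: even sum, res = 6+16 = 22
k=5,i=3: even sum, res = 22+15 = 37
k=5,i=4: odd sum, res = 37-4 = 33
k=5,i=5: even sum, res = 33+25 = 58
k=6,i=3: odd sum, res = 58-3 = 55
k=6,i=4: even sum, res = 55+24 = 79
k=6,i=5: odd sum, res = 79-5 = 74
k=6,i=6: even sum, res = 74+36 = 110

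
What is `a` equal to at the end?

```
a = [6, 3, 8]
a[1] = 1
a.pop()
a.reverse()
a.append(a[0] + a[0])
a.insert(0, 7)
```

[7, 1, 6, 2]

a[1] = 1 → [6, 1, 8]
pop() removes 8 → [6, 1]
reverse → [1, 6]
append a[0]+a[0] = 1+1 = 2 → [1, 6, 2]
insert 7 at 0 → [7, 1, 6, 2]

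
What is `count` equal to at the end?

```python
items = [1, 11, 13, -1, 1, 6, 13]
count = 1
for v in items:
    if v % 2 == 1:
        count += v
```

v=1: odd, count = 1+1 = 2
v=11: odd, count = 2+11 = 13
v=13: odd, count = 13+13 = 26
v=-1: odd, count = 26+(-1) = 25
v=1: odd, count = 25+1 = 26
v=6: not odd
v=13: odd, count = 26+13 = 39

39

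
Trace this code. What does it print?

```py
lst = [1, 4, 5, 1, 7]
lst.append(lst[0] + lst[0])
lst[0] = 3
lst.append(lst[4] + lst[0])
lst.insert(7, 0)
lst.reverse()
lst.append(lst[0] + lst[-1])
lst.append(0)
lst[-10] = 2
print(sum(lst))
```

37

append lst[0]+lst[0] = 1+1 = 2 → [1, 4, 5, 1, 7, 2]
lst[0] = 3 → [3, 4, 5, 1, 7, 2]
append lst[4]+lst[0] = 7+3 = 10 → [3, 4, 5, 1, 7, 2, 10]
insert 0 at 7 → [3, 4, 5, 1, 7, 2, 10, 0]
reverse → [0, 10, 2, 7, 1, 5, 4, 3]
append lst[0]+lst[-1] = 0+3 = 3 → [0, 10, 2, 7, 1, 5, 4, 3, 3]
append 0 → [0, 10, 2, 7, 1, 5, 4, 3, 3, 0]
lst[-10] = 2 → [2, 10, 2, 7, 1, 5, 4, 3, 3, 0]
sum = 37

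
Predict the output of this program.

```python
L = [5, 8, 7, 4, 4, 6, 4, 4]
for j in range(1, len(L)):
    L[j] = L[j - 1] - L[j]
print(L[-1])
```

j=1: L[1] = 5-8 = -3 → [5, -3, 7, 4, 4, 6, 4, 4]
j=2: L[2] = (-3)-7 = -10 → [5, -3, -10, 4, 4, 6, 4, 4]
j=3: L[3] = (-10)-4 = -14 → [5, -3, -10, -14, 4, 6, 4, 4]
j=4: L[4] = (-14)-4 = -18 → [5, -3, -10, -14, -18, 6, 4, 4]
j=5: L[5] = (-18)-6 = -24 → [5, -3, -10, -14, -18, -24, 4, 4]
j=6: L[6] = (-24)-4 = -28 → [5, -3, -10, -14, -18, -24, -28, 4]
j=7: L[7] = (-28)-4 = -32 → [5, -3, -10, -14, -18, -24, -28, -32]

-32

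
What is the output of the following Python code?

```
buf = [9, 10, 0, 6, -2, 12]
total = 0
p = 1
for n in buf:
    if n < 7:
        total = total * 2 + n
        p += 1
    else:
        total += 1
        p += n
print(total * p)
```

n=9: not <7, total = 0+1 = 1; p=10
n=10: not <7, total = 1+1 = 2; p=20
n=0: <7, total = 2*2+0 = 4; p=21
n=6: <7, total = 4*2+6 = 14; p=22
n=-2: <7, total = 14*2+(-2) = 26; p=23
n=12: not <7, total = 26+1 = 27; p=35
total*p = 27*35 = 945

945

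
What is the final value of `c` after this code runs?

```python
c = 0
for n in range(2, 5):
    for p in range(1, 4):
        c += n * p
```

54

n=2,p=1: c = 0+2 = 2
n=2,p=2: c = 2+4 = 6
n=2,p=3: c = 6+6 = 12
n=3,p=1: c = 12+3 = 15
n=3,p=2: c = 15+6 = 21
n=3,p=3: c = 21+9 = 30
n=4,p=1: c = 30+4 = 34
n=4,p=2: c = 34+8 = 42
n=4,p=3: c = 42+12 = 54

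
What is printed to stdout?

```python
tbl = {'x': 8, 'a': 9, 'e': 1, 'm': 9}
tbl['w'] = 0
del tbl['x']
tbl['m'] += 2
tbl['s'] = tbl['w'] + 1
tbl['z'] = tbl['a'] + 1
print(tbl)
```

{'a': 9, 'e': 1, 'm': 11, 'w': 0, 's': 1, 'z': 10}

tbl['w'] = 0 → {'x': 8, 'a': 9, 'e': 1, 'm': 9, 'w': 0}
del 'x' → {'a': 9, 'e': 1, 'm': 9, 'w': 0}
tbl['m'] = 9+2 = 11 → {'a': 9, 'e': 1, 'm': 11, 'w': 0}
tbl['s'] = tbl['w']+1 = 1 → {'a': 9, 'e': 1, 'm': 11, 'w': 0, 's': 1}
tbl['z'] = tbl['a']+1 = 10 → {'a': 9, 'e': 1, 'm': 11, 'w': 0, 's': 1, 'z': 10}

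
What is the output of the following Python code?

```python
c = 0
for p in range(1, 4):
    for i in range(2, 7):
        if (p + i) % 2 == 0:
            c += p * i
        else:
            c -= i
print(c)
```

p=1,i=2: odd sum, c = 0-2 = -2
p=1,i=3: even sum, c = (-2)+3 = 1
p=1,i=4: odd sum, c = 1-4 = -3
p=1,i=5: even sum, c = (-3)+5 = 2
p=1,i=6: odd sum, c = 2-6 = -4
p=2,i=2: even sum, c = (-4)+4 = 0
p=2,i=3: odd sum, c = 0-3 = -3
p=2,i=4: even sum, c = (-3)+8 = 5
p=2,i=5: odd sum, c = 5-5 = 0
p=2,i=6: even sum, c = 0+12 = 12
p=3,i=2: odd sum, c = 12-2 = 10
p=3,i=3: even sum, c = 10+9 = 19
p=3,i=4: odd sum, c = 19-4 = 15
p=3,i=5: even sum, c = 15+15 = 30
p=3,i=6: odd sum, c = 30-6 = 24

24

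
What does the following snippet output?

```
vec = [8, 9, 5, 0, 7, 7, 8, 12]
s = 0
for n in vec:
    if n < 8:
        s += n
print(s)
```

n=8: not <8
n=9: not <8
n=5: <8, s = 0+5 = 5
n=0: <8, s = 5+0 = 5
n=7: <8, s = 5+7 = 12
n=7: <8, s = 12+7 = 19
n=8: not <8
n=12: not <8

19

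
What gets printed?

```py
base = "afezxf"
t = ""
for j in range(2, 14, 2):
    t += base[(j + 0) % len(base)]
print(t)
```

exaexa

j=2: add base[2]='e' → 'e'
j=4: add base[4]='x' → 'ex'
j=6: add base[0]='a' → 'exa'
j=8: add base[2]='e' → 'exae'
j=10: add base[4]='x' → 'exaex'
j=12: add base[0]='a' → 'exaexa'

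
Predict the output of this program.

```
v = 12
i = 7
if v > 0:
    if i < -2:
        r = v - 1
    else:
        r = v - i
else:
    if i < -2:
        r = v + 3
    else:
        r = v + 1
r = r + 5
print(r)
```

v=12, i=7
v > 0 is True; i < -2 is False
→ r = v - i = 5
r = 5+5 = 10

10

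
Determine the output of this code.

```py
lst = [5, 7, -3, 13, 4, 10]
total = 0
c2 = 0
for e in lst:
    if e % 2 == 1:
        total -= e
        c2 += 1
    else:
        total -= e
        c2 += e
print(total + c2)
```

-18

e=5: odd, total = 0-5 = -5; c2=1
e=7: odd, total = (-5)-7 = -12; c2=2
e=-3: odd, total = (-12)-(-3) = -9; c2=3
e=13: odd, total = (-9)-13 = -22; c2=4
e=4: not odd, total = (-22)-4 = -26; c2=8
e=10: not odd, total = (-26)-10 = -36; c2=18
total+c2 = (-36)+18 = -18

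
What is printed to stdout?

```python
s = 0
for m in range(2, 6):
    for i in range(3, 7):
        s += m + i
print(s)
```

m=2,i=3: s = 0+5 = 5
m=2,i=4: s = 5+6 = 11
m=2,i=5: s = 11+7 = 18
m=2,i=6: s = 18+8 = 26
m=3,i=3: s = 26+6 = 32
m=3,i=4: s = 32+7 = 39
m=3,i=5: s = 39+8 = 47
m=3,i=6: s = 47+9 = 56
m=4,i=3: s = 56+7 = 63
m=4,i=4: s = 63+8 = 71
m=4,i=5: s = 71+9 = 80
m=4,i=6: s = 80+10 = 90
m=5,i=3: s = 90+8 = 98
m=5,i=4: s = 98+9 = 107
m=5,i=5: s = 107+10 = 117
m=5,i=6: s = 117+11 = 128

128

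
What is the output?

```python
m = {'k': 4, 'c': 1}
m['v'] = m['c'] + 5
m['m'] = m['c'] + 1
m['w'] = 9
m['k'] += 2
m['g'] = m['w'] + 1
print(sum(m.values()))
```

34

m['v'] = m['c']+5 = 6 → {'k': 4, 'c': 1, 'v': 6}
m['m'] = m['c']+1 = 2 → {'k': 4, 'c': 1, 'v': 6, 'm': 2}
m['w'] = 9 → {'k': 4, 'c': 1, 'v': 6, 'm': 2, 'w': 9}
m['k'] = 4+2 = 6 → {'k': 6, 'c': 1, 'v': 6, 'm': 2, 'w': 9}
m['g'] = m['w']+1 = 10 → {'k': 6, 'c': 1, 'v': 6, 'm': 2, 'w': 9, 'g': 10}
sum of values = 34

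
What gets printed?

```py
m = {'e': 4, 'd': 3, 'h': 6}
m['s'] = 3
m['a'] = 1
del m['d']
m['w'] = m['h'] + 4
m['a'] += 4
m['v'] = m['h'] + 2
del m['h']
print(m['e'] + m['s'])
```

m['s'] = 3 → {'e': 4, 'd': 3, 'h': 6, 's': 3}
m['a'] = 1 → {'e': 4, 'd': 3, 'h': 6, 's': 3, 'a': 1}
del 'd' → {'e': 4, 'h': 6, 's': 3, 'a': 1}
m['w'] = m['h']+4 = 10 → {'e': 4, 'h': 6, 's': 3, 'a': 1, 'w': 10}
m['a'] = 1+4 = 5 → {'e': 4, 'h': 6, 's': 3, 'a': 5, 'w': 10}
m['v'] = m['h']+2 = 8 → {'e': 4, 'h': 6, 's': 3, 'a': 5, 'w': 10, 'v': 8}
del 'h' → {'e': 4, 's': 3, 'a': 5, 'w': 10, 'v': 8}
m['e']+m['s'] = 4+3 = 7

7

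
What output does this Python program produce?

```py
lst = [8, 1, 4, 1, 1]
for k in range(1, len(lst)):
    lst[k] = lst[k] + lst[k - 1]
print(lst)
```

k=1: lst[1] = 1+8 = 9 → [8, 9, 4, 1, 1]
k=2: lst[2] = 4+9 = 13 → [8, 9, 13, 1, 1]
k=3: lst[3] = 1+13 = 14 → [8, 9, 13, 14, 1]
k=4: lst[4] = 1+14 = 15 → [8, 9, 13, 14, 15]

[8, 9, 13, 14, 15]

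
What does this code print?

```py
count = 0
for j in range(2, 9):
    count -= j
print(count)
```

-35

j=2: count = 0-2 = -2
j=3: count = (-2)-3 = -5
j=4: count = (-5)-4 = -9
j=5: count = (-9)-5 = -14
j=6: count = (-14)-6 = -20
j=7: count = (-20)-7 = -27
j=8: count = (-27)-8 = -35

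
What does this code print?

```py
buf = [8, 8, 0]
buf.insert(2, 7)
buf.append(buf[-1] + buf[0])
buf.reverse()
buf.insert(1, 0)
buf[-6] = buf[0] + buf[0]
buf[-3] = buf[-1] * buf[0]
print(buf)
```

insert 7 at 2 → [8, 8, 7, 0]
append buf[-1]+buf[0] = 0+8 = 8 → [8, 8, 7, 0, 8]
reverse → [8, 0, 7, 8, 8]
insert 0 at 1 → [8, 0, 0, 7, 8, 8]
buf[-6] = buf[0]+buf[0] = 8+8 = 16 → [16, 0, 0, 7, 8, 8]
buf[-3] = buf[-1]*buf[0] = 8*16 = 128 → [16, 0, 0, 128, 8, 8]

[16, 0, 0, 128, 8, 8]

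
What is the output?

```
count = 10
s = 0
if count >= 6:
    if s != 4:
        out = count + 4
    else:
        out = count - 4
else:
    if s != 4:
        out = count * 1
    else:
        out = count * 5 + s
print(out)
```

count=10, s=0
count >= 6 is True; s != 4 is True
→ out = count + 4 = 14

14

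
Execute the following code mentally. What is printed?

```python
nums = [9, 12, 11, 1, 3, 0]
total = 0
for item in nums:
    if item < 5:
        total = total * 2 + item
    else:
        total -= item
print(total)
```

item=9: not <5, total = 0-9 = -9
item=12: not <5, total = (-9)-12 = -21
item=11: not <5, total = (-21)-11 = -32
item=1: <5, total = (-32)*2+1 = -63
item=3: <5, total = (-63)*2+3 = -123
item=0: <5, total = (-123)*2+0 = -246

-246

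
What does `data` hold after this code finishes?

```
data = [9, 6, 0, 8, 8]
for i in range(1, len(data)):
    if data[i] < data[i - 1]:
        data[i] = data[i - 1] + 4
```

[9, 13, 17, 21, 25]

i=1: 6<9, data[1] = 9+4 = 13 → [9, 13, 0, 8, 8]
i=2: 0<13, data[2] = 13+4 = 17 → [9, 13, 17, 8, 8]
i=3: 8<17, data[3] = 17+4 = 21 → [9, 13, 17, 21, 8]
i=4: 8<21, data[4] = 21+4 = 25 → [9, 13, 17, 21, 25]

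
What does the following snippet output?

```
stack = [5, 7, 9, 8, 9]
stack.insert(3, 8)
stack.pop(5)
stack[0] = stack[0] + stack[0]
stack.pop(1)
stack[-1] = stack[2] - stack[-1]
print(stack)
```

insert 8 at 3 → [5, 7, 9, 8, 8, 9]
pop(5) removes 9 → [5, 7, 9, 8, 8]
stack[0] = stack[0]+stack[0] = 5+5 = 10 → [10, 7, 9, 8, 8]
pop(1) removes 7 → [10, 9, 8, 8]
stack[-1] = stack[2]-stack[-1] = 8-8 = 0 → [10, 9, 8, 0]

[10, 9, 8, 0]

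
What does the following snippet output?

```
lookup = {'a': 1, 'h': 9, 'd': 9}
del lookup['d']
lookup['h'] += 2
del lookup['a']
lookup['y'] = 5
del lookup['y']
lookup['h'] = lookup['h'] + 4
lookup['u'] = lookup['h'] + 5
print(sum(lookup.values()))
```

35

del 'd' → {'a': 1, 'h': 9}
lookup['h'] = 9+2 = 11 → {'a': 1, 'h': 11}
del 'a' → {'h': 11}
lookup['y'] = 5 → {'h': 11, 'y': 5}
del 'y' → {'h': 11}
lookup['h'] = lookup['h']+4 = 15 → {'h': 15}
lookup['u'] = lookup['h']+5 = 20 → {'h': 15, 'u': 20}
sum of values = 35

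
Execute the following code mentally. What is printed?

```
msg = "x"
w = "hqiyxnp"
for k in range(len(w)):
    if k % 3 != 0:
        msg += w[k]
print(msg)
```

xqixn

k=0: skip
k=1: add 'q' → 'xq'
k=2: add 'i' → 'xqi'
k=3: skip
k=4: add 'x' → 'xqix'
k=5: add 'n' → 'xqixn'
k=6: skip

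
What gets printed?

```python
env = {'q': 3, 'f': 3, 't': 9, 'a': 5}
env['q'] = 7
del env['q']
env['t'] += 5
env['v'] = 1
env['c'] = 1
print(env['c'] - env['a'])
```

env['q'] = 7 → {'q': 7, 'f': 3, 't': 9, 'a': 5}
del 'q' → {'f': 3, 't': 9, 'a': 5}
env['t'] = 9+5 = 14 → {'f': 3, 't': 14, 'a': 5}
env['v'] = 1 → {'f': 3, 't': 14, 'a': 5, 'v': 1}
env['c'] = 1 → {'f': 3, 't': 14, 'a': 5, 'v': 1, 'c': 1}
env['c']-env['a'] = 1-5 = -4

-4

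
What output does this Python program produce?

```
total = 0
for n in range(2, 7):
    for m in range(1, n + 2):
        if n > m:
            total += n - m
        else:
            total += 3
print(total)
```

n=2,m=1: 2>1, total = 0+1 = 1
n=2,m=2: not 2>2, total = 1+3 = 4
n=2,m=3: not 2>3, total = 4+3 = 7
n=3,m=1: 3>1, total = 7+2 = 9
n=3,m=2: 3>2, total = 9+1 = 10
n=3,m=3: not 3>3, total = 10+3 = 13
n=3,m=4: not 3>4, total = 13+3 = 16
n=4,m=1: 4>1, total = 16+3 = 19
n=4,m=2: 4>2, total = 19+2 = 21
n=4,m=3: 4>3, total = 21+1 = 22
n=4,m=4: not 4>4, total = 22+3 = 25
n=4,m=5: not 4>5, total = 25+3 = 28
n=5,m=1: 5>1, total = 28+4 = 32
n=5,m=2: 5>2, total = 32+3 = 35
n=5,m=3: 5>3, total = 35+2 = 37
n=5,m=4: 5>4, total = 37+1 = 38
n=5,m=5: not 5>5, total = 38+3 = 41
n=5,m=6: not 5>6, total = 41+3 = 44
n=6,m=1: 6>1, total = 44+5 = 49
n=6,m=2: 6>2, total = 49+4 = 53
n=6,m=3: 6>3, total = 53+3 = 56
n=6,m=4: 6>4, total = 56+2 = 58
n=6,m=5: 6>5, total = 58+1 = 59
n=6,m=6: not 6>6, total = 59+3 = 62
n=6,m=7: not 6>7, total = 62+3 = 65

65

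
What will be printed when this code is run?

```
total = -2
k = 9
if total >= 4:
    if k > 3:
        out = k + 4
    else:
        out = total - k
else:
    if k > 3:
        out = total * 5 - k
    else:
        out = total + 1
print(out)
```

total=-2, k=9
total >= 4 is False; k > 3 is True
→ out = total * 5 - k = -19

-19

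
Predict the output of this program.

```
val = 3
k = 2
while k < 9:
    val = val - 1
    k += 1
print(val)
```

-4

k=2: val = 3-1 = 2
k=3: val = 2-1 = 1
k=4: val = 1-1 = 0
k=5: val = 0-1 = -1
k=6: val = (-1)-1 = -2
k=7: val = (-2)-1 = -3
k=8: val = (-3)-1 = -4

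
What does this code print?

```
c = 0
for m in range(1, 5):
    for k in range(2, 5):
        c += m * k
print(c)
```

m=1,k=2: c = 0+2 = 2
m=1,k=3: c = 2+3 = 5
m=1,k=4: c = 5+4 = 9
m=2,k=2: c = 9+4 = 13
m=2,k=3: c = 13+6 = 19
m=2,k=4: c = 19+8 = 27
m=3,k=2: c = 27+6 = 33
m=3,k=3: c = 33+9 = 42
m=3,k=4: c = 42+12 = 54
m=4,k=2: c = 54+8 = 62
m=4,k=3: c = 62+12 = 74
m=4,k=4: c = 74+16 = 90

90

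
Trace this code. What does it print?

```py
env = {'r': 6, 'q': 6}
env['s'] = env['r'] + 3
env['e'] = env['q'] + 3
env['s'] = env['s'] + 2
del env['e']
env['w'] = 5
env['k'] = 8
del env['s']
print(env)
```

env['s'] = env['r']+3 = 9 → {'r': 6, 'q': 6, 's': 9}
env['e'] = env['q']+3 = 9 → {'r': 6, 'q': 6, 's': 9, 'e': 9}
env['s'] = env['s']+2 = 11 → {'r': 6, 'q': 6, 's': 11, 'e': 9}
del 'e' → {'r': 6, 'q': 6, 's': 11}
env['w'] = 5 → {'r': 6, 'q': 6, 's': 11, 'w': 5}
env['k'] = 8 → {'r': 6, 'q': 6, 's': 11, 'w': 5, 'k': 8}
del 's' → {'r': 6, 'q': 6, 'w': 5, 'k': 8}

{'r': 6, 'q': 6, 'w': 5, 'k': 8}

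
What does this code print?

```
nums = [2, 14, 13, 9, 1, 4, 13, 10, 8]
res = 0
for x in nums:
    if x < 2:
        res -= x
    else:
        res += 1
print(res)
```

x=2: not <2, res = 0+1 = 1
x=14: not <2, res = 1+1 = 2
x=13: not <2, res = 2+1 = 3
x=9: not <2, res = 3+1 = 4
x=1: <2, res = 4-1 = 3
x=4: not <2, res = 3+1 = 4
x=13: not <2, res = 4+1 = 5
x=10: not <2, res = 5+1 = 6
x=8: not <2, res = 6+1 = 7

7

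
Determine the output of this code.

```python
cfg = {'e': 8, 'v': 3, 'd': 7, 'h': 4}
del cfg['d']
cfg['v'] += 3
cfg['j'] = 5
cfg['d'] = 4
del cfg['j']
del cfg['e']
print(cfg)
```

del 'd' → {'e': 8, 'v': 3, 'h': 4}
cfg['v'] = 3+3 = 6 → {'e': 8, 'v': 6, 'h': 4}
cfg['j'] = 5 → {'e': 8, 'v': 6, 'h': 4, 'j': 5}
cfg['d'] = 4 → {'e': 8, 'v': 6, 'h': 4, 'j': 5, 'd': 4}
del 'j' → {'e': 8, 'v': 6, 'h': 4, 'd': 4}
del 'e' → {'v': 6, 'h': 4, 'd': 4}

{'v': 6, 'h': 4, 'd': 4}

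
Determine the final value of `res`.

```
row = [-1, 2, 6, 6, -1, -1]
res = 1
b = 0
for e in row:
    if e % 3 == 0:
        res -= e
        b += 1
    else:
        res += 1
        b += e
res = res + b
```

e=-1: not %3==0, res = 1+1 = 2; b=-1
e=2: not %3==0, res = 2+1 = 3; b=1
e=6: %3==0, res = 3-6 = -3; b=2
e=6: %3==0, res = (-3)-6 = -9; b=3
e=-1: not %3==0, res = (-9)+1 = -8; b=2
e=-1: not %3==0, res = (-8)+1 = -7; b=1
res+b = (-7)+1 = -6

-6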